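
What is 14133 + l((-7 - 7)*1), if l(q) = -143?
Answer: 13990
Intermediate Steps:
14133 + l((-7 - 7)*1) = 14133 - 143 = 13990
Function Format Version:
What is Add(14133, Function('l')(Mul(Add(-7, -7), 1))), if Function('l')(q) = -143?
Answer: 13990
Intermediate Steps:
Add(14133, Function('l')(Mul(Add(-7, -7), 1))) = Add(14133, -143) = 13990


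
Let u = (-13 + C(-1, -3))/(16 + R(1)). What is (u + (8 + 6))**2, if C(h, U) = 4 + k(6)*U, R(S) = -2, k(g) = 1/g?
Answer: 139129/784 ≈ 177.46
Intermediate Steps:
C(h, U) = 4 + U/6
u = -19/28 (u = (-13 + (4 + (1/6)*(-3)))/(16 - 2) = (-13 + (4 - 1/2))/14 = (-13 + 7/2)*(1/14) = -19/2*1/14 = -19/28 ≈ -0.67857)
(u + (8 + 6))**2 = (-19/28 + (8 + 6))**2 = (-19/28 + 14)**2 = (373/28)**2 = 139129/784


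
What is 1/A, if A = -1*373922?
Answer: -1/373922 ≈ -2.6744e-6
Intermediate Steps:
A = -373922
1/A = 1/(-373922) = -1/373922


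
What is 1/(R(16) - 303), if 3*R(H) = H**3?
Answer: 3/3187 ≈ 0.00094132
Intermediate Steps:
R(H) = H**3/3
1/(R(16) - 303) = 1/((1/3)*16**3 - 303) = 1/((1/3)*4096 - 303) = 1/(4096/3 - 303) = 1/(3187/3) = 3/3187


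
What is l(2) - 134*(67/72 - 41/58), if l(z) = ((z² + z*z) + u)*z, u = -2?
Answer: -18761/1044 ≈ -17.970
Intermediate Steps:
l(z) = z*(-2 + 2*z²) (l(z) = ((z² + z*z) - 2)*z = ((z² + z²) - 2)*z = (2*z² - 2)*z = (-2 + 2*z²)*z = z*(-2 + 2*z²))
l(2) - 134*(67/72 - 41/58) = 2*2*(-1 + 2²) - 134*(67/72 - 41/58) = 2*2*(-1 + 4) - 134*(67*(1/72) - 41*1/58) = 2*2*3 - 134*(67/72 - 41/58) = 12 - 134*467/2088 = 12 - 31289/1044 = -18761/1044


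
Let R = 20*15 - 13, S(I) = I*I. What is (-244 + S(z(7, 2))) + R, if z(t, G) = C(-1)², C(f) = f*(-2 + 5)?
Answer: 124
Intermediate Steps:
C(f) = 3*f (C(f) = f*3 = 3*f)
z(t, G) = 9 (z(t, G) = (3*(-1))² = (-3)² = 9)
S(I) = I²
R = 287 (R = 300 - 13 = 287)
(-244 + S(z(7, 2))) + R = (-244 + 9²) + 287 = (-244 + 81) + 287 = -163 + 287 = 124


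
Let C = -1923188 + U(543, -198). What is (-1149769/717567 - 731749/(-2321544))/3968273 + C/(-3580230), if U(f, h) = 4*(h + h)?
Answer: 235627616197769757207787/438286492790703095591480 ≈ 0.53761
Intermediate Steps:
U(f, h) = 8*h (U(f, h) = 4*(2*h) = 8*h)
C = -1924772 (C = -1923188 + 8*(-198) = -1923188 - 1584 = -1924772)
(-1149769/717567 - 731749/(-2321544))/3968273 + C/(-3580230) = (-1149769/717567 - 731749/(-2321544))/3968273 - 1924772/(-3580230) = (-1149769*1/717567 - 731749*(-1/2321544))*(1/3968273) - 1924772*(-1/3580230) = (-1149769/717567 + 731749/2321544)*(1/3968273) + 962386/1790115 = -714720129551/555287787816*1/3968273 + 962386/1790115 = -714720129551/2203533535619961768 + 962386/1790115 = 235627616197769757207787/438286492790703095591480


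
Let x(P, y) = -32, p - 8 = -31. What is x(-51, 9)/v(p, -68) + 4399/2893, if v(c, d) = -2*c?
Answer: 54889/66539 ≈ 0.82491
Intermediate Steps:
p = -23 (p = 8 - 31 = -23)
x(-51, 9)/v(p, -68) + 4399/2893 = -32/((-2*(-23))) + 4399/2893 = -32/46 + 4399*(1/2893) = -32*1/46 + 4399/2893 = -16/23 + 4399/2893 = 54889/66539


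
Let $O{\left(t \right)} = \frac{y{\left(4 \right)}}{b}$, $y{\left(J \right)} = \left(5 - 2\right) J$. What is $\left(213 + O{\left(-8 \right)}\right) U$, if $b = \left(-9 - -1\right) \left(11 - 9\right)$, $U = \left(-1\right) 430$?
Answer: $- \frac{182535}{2} \approx -91268.0$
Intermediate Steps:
$U = -430$
$b = -16$ ($b = \left(-9 + 1\right) 2 = \left(-8\right) 2 = -16$)
$y{\left(J \right)} = 3 J$
$O{\left(t \right)} = - \frac{3}{4}$ ($O{\left(t \right)} = \frac{3 \cdot 4}{-16} = 12 \left(- \frac{1}{16}\right) = - \frac{3}{4}$)
$\left(213 + O{\left(-8 \right)}\right) U = \left(213 - \frac{3}{4}\right) \left(-430\right) = \frac{849}{4} \left(-430\right) = - \frac{182535}{2}$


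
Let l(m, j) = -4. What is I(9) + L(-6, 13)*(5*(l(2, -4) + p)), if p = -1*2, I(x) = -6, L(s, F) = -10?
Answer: 294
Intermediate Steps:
p = -2
I(9) + L(-6, 13)*(5*(l(2, -4) + p)) = -6 - 50*(-4 - 2) = -6 - 50*(-6) = -6 - 10*(-30) = -6 + 300 = 294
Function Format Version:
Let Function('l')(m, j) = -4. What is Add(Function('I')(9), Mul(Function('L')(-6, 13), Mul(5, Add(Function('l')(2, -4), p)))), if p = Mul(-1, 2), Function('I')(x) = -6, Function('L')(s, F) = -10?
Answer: 294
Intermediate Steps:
p = -2
Add(Function('I')(9), Mul(Function('L')(-6, 13), Mul(5, Add(Function('l')(2, -4), p)))) = Add(-6, Mul(-10, Mul(5, Add(-4, -2)))) = Add(-6, Mul(-10, Mul(5, -6))) = Add(-6, Mul(-10, -30)) = Add(-6, 300) = 294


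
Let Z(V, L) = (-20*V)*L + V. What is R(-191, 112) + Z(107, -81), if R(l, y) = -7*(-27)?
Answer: 173636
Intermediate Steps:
R(l, y) = 189
Z(V, L) = V - 20*L*V (Z(V, L) = -20*L*V + V = V - 20*L*V)
R(-191, 112) + Z(107, -81) = 189 + 107*(1 - 20*(-81)) = 189 + 107*(1 + 1620) = 189 + 107*1621 = 189 + 173447 = 173636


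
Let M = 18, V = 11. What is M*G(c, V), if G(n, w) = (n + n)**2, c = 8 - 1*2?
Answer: 2592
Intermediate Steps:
c = 6 (c = 8 - 2 = 6)
G(n, w) = 4*n**2 (G(n, w) = (2*n)**2 = 4*n**2)
M*G(c, V) = 18*(4*6**2) = 18*(4*36) = 18*144 = 2592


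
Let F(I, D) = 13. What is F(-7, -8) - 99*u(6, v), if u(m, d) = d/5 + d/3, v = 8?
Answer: -2047/5 ≈ -409.40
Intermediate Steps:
u(m, d) = 8*d/15 (u(m, d) = d*(⅕) + d*(⅓) = d/5 + d/3 = 8*d/15)
F(-7, -8) - 99*u(6, v) = 13 - 264*8/5 = 13 - 99*64/15 = 13 - 2112/5 = -2047/5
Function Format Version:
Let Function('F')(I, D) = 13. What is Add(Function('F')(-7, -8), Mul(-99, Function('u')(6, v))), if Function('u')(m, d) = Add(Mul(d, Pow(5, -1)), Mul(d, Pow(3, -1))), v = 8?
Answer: Rational(-2047, 5) ≈ -409.40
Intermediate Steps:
Function('u')(m, d) = Mul(Rational(8, 15), d) (Function('u')(m, d) = Add(Mul(d, Rational(1, 5)), Mul(d, Rational(1, 3))) = Add(Mul(Rational(1, 5), d), Mul(Rational(1, 3), d)) = Mul(Rational(8, 15), d))
Add(Function('F')(-7, -8), Mul(-99, Function('u')(6, v))) = Add(13, Mul(-99, Mul(Rational(8, 15), 8))) = Add(13, Mul(-99, Rational(64, 15))) = Add(13, Rational(-2112, 5)) = Rational(-2047, 5)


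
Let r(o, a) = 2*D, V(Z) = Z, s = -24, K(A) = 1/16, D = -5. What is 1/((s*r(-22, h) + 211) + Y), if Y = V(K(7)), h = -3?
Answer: 16/7217 ≈ 0.0022170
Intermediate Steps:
K(A) = 1/16
Y = 1/16 ≈ 0.062500
r(o, a) = -10 (r(o, a) = 2*(-5) = -10)
1/((s*r(-22, h) + 211) + Y) = 1/((-24*(-10) + 211) + 1/16) = 1/((240 + 211) + 1/16) = 1/(451 + 1/16) = 1/(7217/16) = 16/7217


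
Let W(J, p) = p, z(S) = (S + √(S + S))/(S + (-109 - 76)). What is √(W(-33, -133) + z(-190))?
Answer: √(-745275 - 30*I*√95)/75 ≈ 0.0022581 - 11.511*I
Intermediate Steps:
z(S) = (S + √2*√S)/(-185 + S) (z(S) = (S + √(2*S))/(S - 185) = (S + √2*√S)/(-185 + S))
√(W(-33, -133) + z(-190)) = √(-133 + (-190 + √2*√(-190))/(-185 - 190)) = √(-133 + (-190 + √2*(I*√190))/(-375)) = √(-133 - (-190 + 2*I*√95)/375) = √(-133 + (38/75 - 2*I*√95/375)) = √(-9937/75 - 2*I*√95/375)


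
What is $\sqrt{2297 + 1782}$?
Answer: $\sqrt{4079} \approx 63.867$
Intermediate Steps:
$\sqrt{2297 + 1782} = \sqrt{4079}$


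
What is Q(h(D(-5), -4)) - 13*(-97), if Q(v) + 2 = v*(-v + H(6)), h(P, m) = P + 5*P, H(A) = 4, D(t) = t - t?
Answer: 1259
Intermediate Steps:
D(t) = 0
h(P, m) = 6*P
Q(v) = -2 + v*(4 - v) (Q(v) = -2 + v*(-v + 4) = -2 + v*(4 - v))
Q(h(D(-5), -4)) - 13*(-97) = (-2 - (6*0)**2 + 4*(6*0)) - 13*(-97) = (-2 - 1*0**2 + 4*0) + 1261 = (-2 - 1*0 + 0) + 1261 = (-2 + 0 + 0) + 1261 = -2 + 1261 = 1259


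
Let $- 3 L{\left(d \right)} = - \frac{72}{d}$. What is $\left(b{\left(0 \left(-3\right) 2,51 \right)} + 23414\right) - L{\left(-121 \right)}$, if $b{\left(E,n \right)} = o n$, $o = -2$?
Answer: $\frac{2820776}{121} \approx 23312.0$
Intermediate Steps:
$b{\left(E,n \right)} = - 2 n$
$L{\left(d \right)} = \frac{24}{d}$ ($L{\left(d \right)} = - \frac{\left(-72\right) \frac{1}{d}}{3} = \frac{24}{d}$)
$\left(b{\left(0 \left(-3\right) 2,51 \right)} + 23414\right) - L{\left(-121 \right)} = \left(\left(-2\right) 51 + 23414\right) - \frac{24}{-121} = \left(-102 + 23414\right) - 24 \left(- \frac{1}{121}\right) = 23312 - - \frac{24}{121} = 23312 + \frac{24}{121} = \frac{2820776}{121}$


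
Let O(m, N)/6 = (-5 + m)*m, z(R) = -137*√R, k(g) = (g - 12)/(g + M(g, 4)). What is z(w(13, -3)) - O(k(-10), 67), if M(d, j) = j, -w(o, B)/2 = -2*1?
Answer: -734/3 ≈ -244.67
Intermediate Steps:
w(o, B) = 4 (w(o, B) = -(-4) = -2*(-2) = 4)
k(g) = (-12 + g)/(4 + g) (k(g) = (g - 12)/(g + 4) = (-12 + g)/(4 + g))
O(m, N) = 6*m*(-5 + m) (O(m, N) = 6*((-5 + m)*m) = 6*(m*(-5 + m)) = 6*m*(-5 + m))
z(w(13, -3)) - O(k(-10), 67) = -137*√4 - 6*(-12 - 10)/(4 - 10)*(-5 + (-12 - 10)/(4 - 10)) = -137*2 - 6*-22/(-6)*(-5 - 22/(-6)) = -274 - 6*(-⅙*(-22))*(-5 - ⅙*(-22)) = -274 - 6*11*(-5 + 11/3)/3 = -274 - 6*11*(-4)/(3*3) = -274 - 1*(-88/3) = -274 + 88/3 = -734/3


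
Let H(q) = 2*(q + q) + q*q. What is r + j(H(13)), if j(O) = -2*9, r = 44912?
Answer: 44894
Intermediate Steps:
H(q) = q² + 4*q (H(q) = 2*(2*q) + q² = 4*q + q² = q² + 4*q)
j(O) = -18
r + j(H(13)) = 44912 - 18 = 44894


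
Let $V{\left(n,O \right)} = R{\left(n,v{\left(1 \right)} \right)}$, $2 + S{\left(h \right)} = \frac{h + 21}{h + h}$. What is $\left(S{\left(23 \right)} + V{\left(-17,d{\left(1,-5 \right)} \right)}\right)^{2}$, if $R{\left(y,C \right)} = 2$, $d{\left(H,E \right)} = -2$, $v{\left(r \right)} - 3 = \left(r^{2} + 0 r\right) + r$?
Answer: $\frac{484}{529} \approx 0.91493$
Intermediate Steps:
$v{\left(r \right)} = 3 + r + r^{2}$ ($v{\left(r \right)} = 3 + \left(\left(r^{2} + 0 r\right) + r\right) = 3 + \left(\left(r^{2} + 0\right) + r\right) = 3 + \left(r^{2} + r\right) = 3 + \left(r + r^{2}\right) = 3 + r + r^{2}$)
$S{\left(h \right)} = -2 + \frac{21 + h}{2 h}$ ($S{\left(h \right)} = -2 + \frac{h + 21}{h + h} = -2 + \frac{21 + h}{2 h}$)
$V{\left(n,O \right)} = 2$
$\left(S{\left(23 \right)} + V{\left(-17,d{\left(1,-5 \right)} \right)}\right)^{2} = \left(\frac{3 \left(7 - 23\right)}{2 \cdot 23} + 2\right)^{2} = \left(\frac{3}{2} \cdot \frac{1}{23} \left(7 - 23\right) + 2\right)^{2} = \left(\frac{3}{2} \cdot \frac{1}{23} \left(-16\right) + 2\right)^{2} = \left(- \frac{24}{23} + 2\right)^{2} = \left(\frac{22}{23}\right)^{2} = \frac{484}{529}$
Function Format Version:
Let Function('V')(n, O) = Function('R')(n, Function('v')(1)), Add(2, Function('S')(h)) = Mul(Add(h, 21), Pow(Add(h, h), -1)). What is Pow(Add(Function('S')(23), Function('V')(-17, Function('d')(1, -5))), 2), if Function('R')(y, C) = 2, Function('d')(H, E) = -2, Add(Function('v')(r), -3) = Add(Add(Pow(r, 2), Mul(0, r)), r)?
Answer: Rational(484, 529) ≈ 0.91493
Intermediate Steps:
Function('v')(r) = Add(3, r, Pow(r, 2)) (Function('v')(r) = Add(3, Add(Add(Pow(r, 2), Mul(0, r)), r)) = Add(3, Add(Add(Pow(r, 2), 0), r)) = Add(3, Add(Pow(r, 2), r)) = Add(3, Add(r, Pow(r, 2))) = Add(3, r, Pow(r, 2)))
Function('S')(h) = Add(-2, Mul(Rational(1, 2), Pow(h, -1), Add(21, h))) (Function('S')(h) = Add(-2, Mul(Add(h, 21), Pow(Add(h, h), -1))) = Add(-2, Mul(Add(21, h), Pow(Mul(2, h), -1))) = Add(-2, Mul(Add(21, h), Mul(Rational(1, 2), Pow(h, -1)))) = Add(-2, Mul(Rational(1, 2), Pow(h, -1), Add(21, h))))
Function('V')(n, O) = 2
Pow(Add(Function('S')(23), Function('V')(-17, Function('d')(1, -5))), 2) = Pow(Add(Mul(Rational(3, 2), Pow(23, -1), Add(7, Mul(-1, 23))), 2), 2) = Pow(Add(Mul(Rational(3, 2), Rational(1, 23), Add(7, -23)), 2), 2) = Pow(Add(Mul(Rational(3, 2), Rational(1, 23), -16), 2), 2) = Pow(Add(Rational(-24, 23), 2), 2) = Pow(Rational(22, 23), 2) = Rational(484, 529)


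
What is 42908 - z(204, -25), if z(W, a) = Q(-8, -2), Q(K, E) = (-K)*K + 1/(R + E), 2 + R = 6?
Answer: 85943/2 ≈ 42972.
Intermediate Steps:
R = 4 (R = -2 + 6 = 4)
Q(K, E) = 1/(4 + E) - K² (Q(K, E) = (-K)*K + 1/(4 + E) = -K² + 1/(4 + E) = 1/(4 + E) - K²)
z(W, a) = -127/2 (z(W, a) = (1 - 4*(-8)² - 1*(-2)*(-8)²)/(4 - 2) = (1 - 4*64 - 1*(-2)*64)/2 = (1 - 256 + 128)/2 = (½)*(-127) = -127/2)
42908 - z(204, -25) = 42908 - 1*(-127/2) = 42908 + 127/2 = 85943/2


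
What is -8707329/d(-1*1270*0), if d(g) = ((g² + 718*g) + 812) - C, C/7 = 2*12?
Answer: -8707329/644 ≈ -13521.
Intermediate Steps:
C = 168 (C = 7*(2*12) = 7*24 = 168)
d(g) = 644 + g² + 718*g (d(g) = ((g² + 718*g) + 812) - 1*168 = (812 + g² + 718*g) - 168 = 644 + g² + 718*g)
-8707329/d(-1*1270*0) = -8707329/(644 + (-1*1270*0)² + 718*(-1*1270*0)) = -8707329/(644 + (-1270*0)² + 718*(-1270*0)) = -8707329/(644 + 0² + 718*0) = -8707329/(644 + 0 + 0) = -8707329/644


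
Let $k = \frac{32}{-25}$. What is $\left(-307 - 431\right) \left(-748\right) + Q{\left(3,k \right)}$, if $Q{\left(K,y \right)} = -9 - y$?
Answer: $\frac{13800407}{25} \approx 5.5202 \cdot 10^{5}$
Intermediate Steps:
$k = - \frac{32}{25}$ ($k = 32 \left(- \frac{1}{25}\right) = - \frac{32}{25} \approx -1.28$)
$\left(-307 - 431\right) \left(-748\right) + Q{\left(3,k \right)} = \left(-307 - 431\right) \left(-748\right) - \frac{193}{25} = \left(-307 - 431\right) \left(-748\right) + \left(-9 + \frac{32}{25}\right) = \left(-738\right) \left(-748\right) - \frac{193}{25} = 552024 - \frac{193}{25} = \frac{13800407}{25}$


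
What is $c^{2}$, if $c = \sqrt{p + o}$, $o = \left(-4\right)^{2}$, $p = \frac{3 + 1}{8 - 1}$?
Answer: $\frac{116}{7} \approx 16.571$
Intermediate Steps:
$p = \frac{4}{7} \approx 0.57143$
$o = 16$
$c = \frac{2 \sqrt{203}}{7}$ ($c = \sqrt{\frac{4}{7} + 16} = \sqrt{\frac{116}{7}} = \frac{2 \sqrt{203}}{7} \approx 4.0708$)
$c^{2} = \left(\frac{2 \sqrt{203}}{7}\right)^{2} = \frac{116}{7}$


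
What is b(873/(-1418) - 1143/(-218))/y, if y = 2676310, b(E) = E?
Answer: 71523/41365582622 ≈ 1.7290e-6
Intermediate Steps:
b(873/(-1418) - 1143/(-218))/y = (873/(-1418) - 1143/(-218))/2676310 = (873*(-1/1418) - 1143*(-1/218))*(1/2676310) = (-873/1418 + 1143/218)*(1/2676310) = (357615/77281)*(1/2676310) = 71523/41365582622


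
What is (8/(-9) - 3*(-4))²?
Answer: 10000/81 ≈ 123.46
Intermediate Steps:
(8/(-9) - 3*(-4))² = (8*(-⅑) + 12)² = (-8/9 + 12)² = (100/9)² = 10000/81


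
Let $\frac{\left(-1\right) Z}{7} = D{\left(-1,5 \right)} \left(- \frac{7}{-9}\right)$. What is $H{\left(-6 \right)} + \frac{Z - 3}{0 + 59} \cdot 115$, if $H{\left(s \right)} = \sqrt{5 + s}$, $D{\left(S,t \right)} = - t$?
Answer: $\frac{25070}{531} + i \approx 47.213 + 1.0 i$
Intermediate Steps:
$Z = \frac{245}{9}$ ($Z = - 7 \left(-1\right) 5 \left(- \frac{7}{-9}\right) = - 7 \left(- 5 \left(\left(-7\right) \left(- \frac{1}{9}\right)\right)\right) = - 7 \left(\left(-5\right) \frac{7}{9}\right) = \left(-7\right) \left(- \frac{35}{9}\right) = \frac{245}{9} \approx 27.222$)
$H{\left(-6 \right)} + \frac{Z - 3}{0 + 59} \cdot 115 = \sqrt{5 - 6} + \frac{\frac{245}{9} - 3}{0 + 59} \cdot 115 = \sqrt{-1} + \frac{218}{9 \cdot 59} \cdot 115 = i + \frac{218}{9} \cdot \frac{1}{59} \cdot 115 = i + \frac{218}{531} \cdot 115 = i + \frac{25070}{531} = \frac{25070}{531} + i$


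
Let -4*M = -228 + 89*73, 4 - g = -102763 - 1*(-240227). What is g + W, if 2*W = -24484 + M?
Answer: -1203885/8 ≈ -1.5049e+5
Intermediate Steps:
g = -137460 (g = 4 - (-102763 - 1*(-240227)) = 4 - (-102763 + 240227) = 4 - 1*137464 = 4 - 137464 = -137460)
M = -6269/4 (M = -(-228 + 89*73)/4 = -(-228 + 6497)/4 = -¼*6269 = -6269/4 ≈ -1567.3)
W = -104205/8 (W = (-24484 - 6269/4)/2 = (½)*(-104205/4) = -104205/8 ≈ -13026.)
g + W = -137460 - 104205/8 = -1203885/8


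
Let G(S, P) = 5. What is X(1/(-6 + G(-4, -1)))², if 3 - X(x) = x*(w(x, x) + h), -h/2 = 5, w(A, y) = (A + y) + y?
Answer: 100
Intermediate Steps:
w(A, y) = A + 2*y
h = -10 (h = -2*5 = -10)
X(x) = 3 - x*(-10 + 3*x) (X(x) = 3 - x*((x + 2*x) - 10) = 3 - x*(3*x - 10) = 3 - x*(-10 + 3*x))
X(1/(-6 + G(-4, -1)))² = (3 - 3/(-6 + 5)² + 10/(-6 + 5))² = (3 - 3*(1/(-1))² + 10/(-1))² = (3 - 3*(-1)² + 10*(-1))² = (3 - 3*1 - 10)² = (3 - 3 - 10)² = (-10)² = 100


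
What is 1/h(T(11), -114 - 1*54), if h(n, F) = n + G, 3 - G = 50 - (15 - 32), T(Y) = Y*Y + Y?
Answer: 1/68 ≈ 0.014706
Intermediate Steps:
T(Y) = Y + Y² (T(Y) = Y² + Y = Y + Y²)
G = -64 (G = 3 - (50 - (15 - 32)) = 3 - (50 - 1*(-17)) = 3 - (50 + 17) = 3 - 1*67 = 3 - 67 = -64)
h(n, F) = -64 + n (h(n, F) = n - 64 = -64 + n)
1/h(T(11), -114 - 1*54) = 1/(-64 + 11*(1 + 11)) = 1/(-64 + 11*12) = 1/(-64 + 132) = 1/68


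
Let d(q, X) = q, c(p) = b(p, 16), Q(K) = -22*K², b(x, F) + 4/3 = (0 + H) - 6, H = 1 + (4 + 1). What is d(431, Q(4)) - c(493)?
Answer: 1297/3 ≈ 432.33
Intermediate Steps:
H = 6 (H = 1 + 5 = 6)
b(x, F) = -4/3 (b(x, F) = -4/3 + ((0 + 6) - 6) = -4/3 + (6 - 6) = -4/3 + 0 = -4/3)
c(p) = -4/3
d(431, Q(4)) - c(493) = 431 - 1*(-4/3) = 431 + 4/3 = 1297/3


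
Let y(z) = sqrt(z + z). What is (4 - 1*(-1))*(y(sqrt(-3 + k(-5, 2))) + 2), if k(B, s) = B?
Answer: 10 + 10*2**(1/4)*sqrt(I) ≈ 18.409 + 8.409*I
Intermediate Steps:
y(z) = sqrt(2)*sqrt(z) (y(z) = sqrt(2*z) = sqrt(2)*sqrt(z))
(4 - 1*(-1))*(y(sqrt(-3 + k(-5, 2))) + 2) = (4 - 1*(-1))*(sqrt(2)*sqrt(sqrt(-3 - 5)) + 2) = (4 + 1)*(sqrt(2)*sqrt(sqrt(-8)) + 2) = 5*(sqrt(2)*sqrt(2*I*sqrt(2)) + 2) = 5*(sqrt(2)*(2**(3/4)*sqrt(I)) + 2) = 5*(2*2**(1/4)*sqrt(I) + 2) = 5*(2 + 2*2**(1/4)*sqrt(I)) = 10 + 10*2**(1/4)*sqrt(I)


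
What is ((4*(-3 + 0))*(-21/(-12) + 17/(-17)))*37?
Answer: -333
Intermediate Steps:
((4*(-3 + 0))*(-21/(-12) + 17/(-17)))*37 = ((4*(-3))*(-21*(-1/12) + 17*(-1/17)))*37 = -12*(7/4 - 1)*37 = -12*¾*37 = -9*37 = -333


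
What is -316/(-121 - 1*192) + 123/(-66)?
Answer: -5881/6886 ≈ -0.85405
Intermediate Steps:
-316/(-121 - 1*192) + 123/(-66) = -316/(-121 - 192) + 123*(-1/66) = -316/(-313) - 41/22 = -316*(-1/313) - 41/22 = 316/313 - 41/22 = -5881/6886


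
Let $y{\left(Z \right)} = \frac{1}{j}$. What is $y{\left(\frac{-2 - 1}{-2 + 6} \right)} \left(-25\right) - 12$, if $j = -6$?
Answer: $- \frac{47}{6} \approx -7.8333$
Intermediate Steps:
$y{\left(Z \right)} = - \frac{1}{6}$ ($y{\left(Z \right)} = \frac{1}{-6} = - \frac{1}{6}$)
$y{\left(\frac{-2 - 1}{-2 + 6} \right)} \left(-25\right) - 12 = \left(- \frac{1}{6}\right) \left(-25\right) - 12 = \frac{25}{6} - 12 = - \frac{47}{6}$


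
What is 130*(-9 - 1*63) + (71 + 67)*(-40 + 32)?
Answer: -10464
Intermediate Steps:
130*(-9 - 1*63) + (71 + 67)*(-40 + 32) = 130*(-9 - 63) + 138*(-8) = 130*(-72) - 1104 = -9360 - 1104 = -10464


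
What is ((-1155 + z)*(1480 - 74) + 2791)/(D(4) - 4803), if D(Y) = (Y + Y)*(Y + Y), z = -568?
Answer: 2419747/4739 ≈ 510.60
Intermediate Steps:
D(Y) = 4*Y**2 (D(Y) = (2*Y)*(2*Y) = 4*Y**2)
((-1155 + z)*(1480 - 74) + 2791)/(D(4) - 4803) = ((-1155 - 568)*(1480 - 74) + 2791)/(4*4**2 - 4803) = (-1723*1406 + 2791)/(4*16 - 4803) = (-2422538 + 2791)/(64 - 4803) = -2419747/(-4739) = -2419747*(-1/4739) = 2419747/4739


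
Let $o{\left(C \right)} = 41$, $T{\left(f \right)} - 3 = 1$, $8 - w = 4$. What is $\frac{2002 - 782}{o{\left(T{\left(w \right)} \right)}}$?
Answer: $\frac{1220}{41} \approx 29.756$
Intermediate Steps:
$w = 4$ ($w = 8 - 4 = 4$)
$T{\left(f \right)} = 4$ ($T{\left(f \right)} = 3 + 1 = 4$)
$\frac{2002 - 782}{o{\left(T{\left(w \right)} \right)}} = \frac{2002 - 782}{41} = 1220 \cdot \frac{1}{41} = \frac{1220}{41}$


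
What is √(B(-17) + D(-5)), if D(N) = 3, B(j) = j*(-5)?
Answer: 2*√22 ≈ 9.3808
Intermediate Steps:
B(j) = -5*j
√(B(-17) + D(-5)) = √(-5*(-17) + 3) = √(85 + 3) = √88 = 2*√22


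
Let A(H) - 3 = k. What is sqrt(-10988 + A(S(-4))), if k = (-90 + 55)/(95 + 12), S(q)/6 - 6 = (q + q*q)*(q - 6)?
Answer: I*sqrt(125771010)/107 ≈ 104.81*I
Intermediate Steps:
S(q) = 36 + 6*(-6 + q)*(q + q**2) (S(q) = 36 + 6*((q + q*q)*(q - 6)) = 36 + 6*((q + q**2)*(-6 + q)) = 36 + 6*((-6 + q)*(q + q**2)) = 36 + 6*(-6 + q)*(q + q**2))
k = -35/107 ≈ -0.32710
A(H) = 286/107 (A(H) = 3 - 35/107 = 286/107)
sqrt(-10988 + A(S(-4))) = sqrt(-10988 + 286/107) = sqrt(-1175430/107) = I*sqrt(125771010)/107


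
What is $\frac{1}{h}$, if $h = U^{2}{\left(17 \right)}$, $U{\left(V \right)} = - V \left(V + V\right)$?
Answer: $\frac{1}{334084} \approx 2.9933 \cdot 10^{-6}$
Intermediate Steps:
$U{\left(V \right)} = - 2 V^{2}$ ($U{\left(V \right)} = - V 2 V = - 2 V^{2}$)
$h = 334084$ ($h = \left(- 2 \cdot 17^{2}\right)^{2} = \left(\left(-2\right) 289\right)^{2} = \left(-578\right)^{2} = 334084$)
$\frac{1}{h} = \frac{1}{334084}$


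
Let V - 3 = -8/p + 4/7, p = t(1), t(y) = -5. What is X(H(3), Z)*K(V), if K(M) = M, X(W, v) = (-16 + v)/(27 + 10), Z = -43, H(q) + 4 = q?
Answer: -10679/1295 ≈ -8.2463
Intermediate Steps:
H(q) = -4 + q
p = -5
V = 181/35 (V = 3 + (-8/(-5) + 4/7) = 3 + (-8*(-⅕) + 4*(⅐)) = 3 + (8/5 + 4/7) = 3 + 76/35 = 181/35 ≈ 5.1714)
X(W, v) = -16/37 + v/37 (X(W, v) = (-16 + v)/37 = (-16 + v)*(1/37) = -16/37 + v/37)
X(H(3), Z)*K(V) = (-16/37 + (1/37)*(-43))*(181/35) = (-16/37 - 43/37)*(181/35) = -59/37*181/35 = -10679/1295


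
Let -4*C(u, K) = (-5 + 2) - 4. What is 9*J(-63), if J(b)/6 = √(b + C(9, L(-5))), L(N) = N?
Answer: 189*I*√5 ≈ 422.62*I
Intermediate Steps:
C(u, K) = 7/4 (C(u, K) = -((-5 + 2) - 4)/4 = -(-3 - 4)/4 = -¼*(-7) = 7/4)
J(b) = 6*√(7/4 + b) (J(b) = 6*√(b + 7/4) = 6*√(7/4 + b))
9*J(-63) = 9*(3*√(7 + 4*(-63))) = 9*(3*√(7 - 252)) = 9*(3*√(-245)) = 9*(3*(7*I*√5)) = 9*(21*I*√5) = 189*I*√5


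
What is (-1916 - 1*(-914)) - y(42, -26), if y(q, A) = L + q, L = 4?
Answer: -1048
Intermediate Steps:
y(q, A) = 4 + q
(-1916 - 1*(-914)) - y(42, -26) = (-1916 - 1*(-914)) - (4 + 42) = (-1916 + 914) - 1*46 = -1002 - 46 = -1048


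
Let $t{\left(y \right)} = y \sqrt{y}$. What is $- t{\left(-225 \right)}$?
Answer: $3375 i \approx 3375.0 i$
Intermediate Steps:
$t{\left(y \right)} = y^{\frac{3}{2}}$
$- t{\left(-225 \right)} = - \left(-225\right)^{\frac{3}{2}} = - \left(-3375\right) i = 3375 i$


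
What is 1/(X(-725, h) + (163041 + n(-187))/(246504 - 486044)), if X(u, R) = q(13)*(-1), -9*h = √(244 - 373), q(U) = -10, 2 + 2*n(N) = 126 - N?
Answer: 479080/4464407 ≈ 0.10731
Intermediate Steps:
n(N) = 62 - N/2 (n(N) = -1 + (126 - N)/2 = -1 + (63 - N/2) = 62 - N/2)
h = -I*√129/9 (h = -√(244 - 373)/9 = -I*√129/9 ≈ -1.262*I)
X(u, R) = 10 (X(u, R) = -10*(-1) = 10)
1/(X(-725, h) + (163041 + n(-187))/(246504 - 486044)) = 1/(10 + (163041 + (62 - ½*(-187)))/(246504 - 486044)) = 1/(10 + (163041 + (62 + 187/2))/(-239540)) = 1/(10 + (163041 + 311/2)*(-1/239540)) = 1/(10 + (326393/2)*(-1/239540)) = 1/(10 - 326393/479080) = 1/(4464407/479080) = 479080/4464407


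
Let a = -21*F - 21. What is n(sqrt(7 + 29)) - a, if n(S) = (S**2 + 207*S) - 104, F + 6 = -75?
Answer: -506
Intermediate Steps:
F = -81 (F = -6 - 75 = -81)
n(S) = -104 + S**2 + 207*S
a = 1680 (a = -21*(-81) - 21 = 1701 - 21 = 1680)
n(sqrt(7 + 29)) - a = (-104 + (sqrt(7 + 29))**2 + 207*sqrt(7 + 29)) - 1*1680 = (-104 + (sqrt(36))**2 + 207*sqrt(36)) - 1680 = (-104 + 6**2 + 207*6) - 1680 = (-104 + 36 + 1242) - 1680 = 1174 - 1680 = -506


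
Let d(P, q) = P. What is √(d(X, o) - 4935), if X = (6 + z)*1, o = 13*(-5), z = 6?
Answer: 3*I*√547 ≈ 70.164*I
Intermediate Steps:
o = -65
X = 12 (X = (6 + 6)*1 = 12*1 = 12)
√(d(X, o) - 4935) = √(12 - 4935) = √(-4923) = 3*I*√547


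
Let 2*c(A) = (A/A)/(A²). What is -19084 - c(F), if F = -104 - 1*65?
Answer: -1090116249/57122 ≈ -19084.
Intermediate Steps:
F = -169 (F = -104 - 65 = -169)
c(A) = 1/(2*A²) (c(A) = ((A/A)/(A²))/2 = (1/A²)/2 = 1/(2*A²))
-19084 - c(F) = -19084 - 1/(2*(-169)²) = -19084 - 1/(2*28561) = -19084 - 1*1/57122 = -19084 - 1/57122 = -1090116249/57122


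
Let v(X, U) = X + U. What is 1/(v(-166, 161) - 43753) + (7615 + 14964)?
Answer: 988011881/43758 ≈ 22579.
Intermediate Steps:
v(X, U) = U + X
1/(v(-166, 161) - 43753) + (7615 + 14964) = 1/((161 - 166) - 43753) + (7615 + 14964) = 1/(-5 - 43753) + 22579 = 1/(-43758) + 22579 = -1/43758 + 22579 = 988011881/43758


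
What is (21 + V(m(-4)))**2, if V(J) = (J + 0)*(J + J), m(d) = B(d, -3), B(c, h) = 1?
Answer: 529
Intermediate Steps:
m(d) = 1
V(J) = 2*J**2 (V(J) = J*(2*J) = 2*J**2)
(21 + V(m(-4)))**2 = (21 + 2*1**2)**2 = (21 + 2*1)**2 = (21 + 2)**2 = 23**2 = 529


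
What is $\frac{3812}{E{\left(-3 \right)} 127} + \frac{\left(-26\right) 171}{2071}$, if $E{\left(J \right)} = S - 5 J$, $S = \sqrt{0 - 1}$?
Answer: $- \frac{241824}{1564259} - \frac{1906 i}{14351} \approx -0.15459 - 0.13281 i$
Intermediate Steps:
$S = i$ ($S = \sqrt{-1} = i \approx 1.0 i$)
$E{\left(J \right)} = i - 5 J$
$\frac{3812}{E{\left(-3 \right)} 127} + \frac{\left(-26\right) 171}{2071} = \frac{3812}{\left(i - -15\right) 127} + \frac{\left(-26\right) 171}{2071} = \frac{3812}{\left(i + 15\right) 127} - \frac{234}{109} = \frac{3812}{\left(15 + i\right) 127} - \frac{234}{109} = \frac{3812}{1905 + 127 i} - \frac{234}{109} = 3812 \frac{1905 - 127 i}{3645154} - \frac{234}{109} = \frac{1906 \left(1905 - 127 i\right)}{1822577} - \frac{234}{109} = - \frac{234}{109} + \frac{1906 \left(1905 - 127 i\right)}{1822577}$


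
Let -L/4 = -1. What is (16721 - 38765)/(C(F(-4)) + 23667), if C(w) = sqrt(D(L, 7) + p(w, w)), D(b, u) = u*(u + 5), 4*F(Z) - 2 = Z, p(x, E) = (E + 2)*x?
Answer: -231873488/248945247 + 14696*sqrt(37)/248945247 ≈ -0.93106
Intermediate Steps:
L = 4 (L = -4*(-1) = 4)
p(x, E) = x*(2 + E) (p(x, E) = (2 + E)*x = x*(2 + E))
F(Z) = 1/2 + Z/4
D(b, u) = u*(5 + u)
C(w) = sqrt(84 + w*(2 + w)) (C(w) = sqrt(7*(5 + 7) + w*(2 + w)) = sqrt(7*12 + w*(2 + w)) = sqrt(84 + w*(2 + w)))
(16721 - 38765)/(C(F(-4)) + 23667) = (16721 - 38765)/(sqrt(84 + (1/2 + (1/4)*(-4))*(2 + (1/2 + (1/4)*(-4)))) + 23667) = -22044/(sqrt(84 + (1/2 - 1)*(2 + (1/2 - 1))) + 23667) = -22044/(sqrt(84 - (2 - 1/2)/2) + 23667) = -22044/(sqrt(84 - 1/2*3/2) + 23667) = -22044/(sqrt(84 - 3/4) + 23667) = -22044/(sqrt(333/4) + 23667) = -22044/(3*sqrt(37)/2 + 23667) = -22044/(23667 + 3*sqrt(37)/2)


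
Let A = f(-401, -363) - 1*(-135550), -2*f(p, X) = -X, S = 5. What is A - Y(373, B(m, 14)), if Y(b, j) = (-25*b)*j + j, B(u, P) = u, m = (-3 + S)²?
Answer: 345329/2 ≈ 1.7266e+5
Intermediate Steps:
f(p, X) = X/2 (f(p, X) = -(-1)*X/2 = X/2)
m = 4 (m = (-3 + 5)² = 2² = 4)
Y(b, j) = j - 25*b*j (Y(b, j) = -25*b*j + j = j - 25*b*j)
A = 270737/2 (A = (½)*(-363) - 1*(-135550) = -363/2 + 135550 = 270737/2 ≈ 1.3537e+5)
A - Y(373, B(m, 14)) = 270737/2 - 4*(1 - 25*373) = 270737/2 - 4*(1 - 9325) = 270737/2 - 4*(-9324) = 270737/2 - 1*(-37296) = 270737/2 + 37296 = 345329/2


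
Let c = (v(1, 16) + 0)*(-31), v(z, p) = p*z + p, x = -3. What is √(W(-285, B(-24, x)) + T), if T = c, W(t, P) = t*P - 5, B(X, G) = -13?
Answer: 2*√677 ≈ 52.038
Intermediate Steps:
v(z, p) = p + p*z
W(t, P) = -5 + P*t (W(t, P) = P*t - 5 = -5 + P*t)
c = -992 (c = (16*(1 + 1) + 0)*(-31) = (16*2 + 0)*(-31) = (32 + 0)*(-31) = 32*(-31) = -992)
T = -992
√(W(-285, B(-24, x)) + T) = √((-5 - 13*(-285)) - 992) = √((-5 + 3705) - 992) = √(3700 - 992) = √2708 = 2*√677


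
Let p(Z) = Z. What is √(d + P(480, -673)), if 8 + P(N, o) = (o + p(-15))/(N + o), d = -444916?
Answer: 2*I*√4143210323/193 ≈ 667.02*I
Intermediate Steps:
P(N, o) = -8 + (-15 + o)/(N + o) (P(N, o) = -8 + (o - 15)/(N + o) = -8 + (-15 + o)/(N + o))
√(d + P(480, -673)) = √(-444916 + (-15 - 8*480 - 7*(-673))/(480 - 673)) = √(-444916 + (-15 - 3840 + 4711)/(-193)) = √(-444916 - 1/193*856) = √(-444916 - 856/193) = √(-85869644/193) = 2*I*√4143210323/193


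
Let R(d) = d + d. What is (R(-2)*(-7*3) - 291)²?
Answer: 42849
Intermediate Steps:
R(d) = 2*d
(R(-2)*(-7*3) - 291)² = ((2*(-2))*(-7*3) - 291)² = (-4*(-21) - 291)² = (84 - 291)² = (-207)² = 42849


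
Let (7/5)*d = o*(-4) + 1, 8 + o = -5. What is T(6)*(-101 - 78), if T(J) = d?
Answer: -47435/7 ≈ -6776.4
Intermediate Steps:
o = -13 (o = -8 - 5 = -13)
d = 265/7 (d = 5*(-13*(-4) + 1)/7 = 5*(52 + 1)/7 = (5/7)*53 = 265/7 ≈ 37.857)
T(J) = 265/7
T(6)*(-101 - 78) = 265*(-101 - 78)/7 = (265/7)*(-179) = -47435/7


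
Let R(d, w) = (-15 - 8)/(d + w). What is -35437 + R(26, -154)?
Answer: -4535913/128 ≈ -35437.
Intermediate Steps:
R(d, w) = -23/(d + w)
-35437 + R(26, -154) = -35437 - 23/(26 - 154) = -35437 - 23/(-128) = -35437 - 23*(-1/128) = -35437 + 23/128 = -4535913/128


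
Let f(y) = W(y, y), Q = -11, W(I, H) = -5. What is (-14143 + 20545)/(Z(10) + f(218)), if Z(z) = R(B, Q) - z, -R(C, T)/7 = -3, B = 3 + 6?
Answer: 1067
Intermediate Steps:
B = 9
f(y) = -5
R(C, T) = 21 (R(C, T) = -7*(-3) = 21)
Z(z) = 21 - z
(-14143 + 20545)/(Z(10) + f(218)) = (-14143 + 20545)/((21 - 1*10) - 5) = 6402/((21 - 10) - 5) = 6402/(11 - 5) = 6402/6 = 6402*(⅙) = 1067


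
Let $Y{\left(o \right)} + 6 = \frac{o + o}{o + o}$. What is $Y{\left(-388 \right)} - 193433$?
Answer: $-193438$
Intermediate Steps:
$Y{\left(o \right)} = -5$ ($Y{\left(o \right)} = -6 + \frac{o + o}{o + o} = -6 + \frac{2 o}{2 o} = -6 + 2 o \frac{1}{2 o} = -6 + 1 = -5$)
$Y{\left(-388 \right)} - 193433 = -5 - 193433 = -193438$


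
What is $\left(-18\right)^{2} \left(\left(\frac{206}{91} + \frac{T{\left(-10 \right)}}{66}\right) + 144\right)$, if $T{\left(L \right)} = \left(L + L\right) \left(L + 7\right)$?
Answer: $\frac{47731680}{1001} \approx 47684.0$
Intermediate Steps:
$T{\left(L \right)} = 2 L \left(7 + L\right)$
$\left(-18\right)^{2} \left(\left(\frac{206}{91} + \frac{T{\left(-10 \right)}}{66}\right) + 144\right) = \left(-18\right)^{2} \left(\left(\frac{206}{91} + \frac{2 \left(-10\right) \left(7 - 10\right)}{66}\right) + 144\right) = 324 \left(\left(206 \cdot \frac{1}{91} + 2 \left(-10\right) \left(-3\right) \frac{1}{66}\right) + 144\right) = 324 \left(\left(\frac{206}{91} + 60 \cdot \frac{1}{66}\right) + 144\right) = 324 \left(\left(\frac{206}{91} + \frac{10}{11}\right) + 144\right) = 324 \left(\frac{3176}{1001} + 144\right) = 324 \cdot \frac{147320}{1001} = \frac{47731680}{1001}$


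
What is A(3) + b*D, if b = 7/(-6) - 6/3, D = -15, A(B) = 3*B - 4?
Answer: 105/2 ≈ 52.500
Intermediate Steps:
A(B) = -4 + 3*B
b = -19/6 (b = 7*(-⅙) - 6*⅓ = -7/6 - 2 = -19/6 ≈ -3.1667)
A(3) + b*D = (-4 + 3*3) - 19/6*(-15) = (-4 + 9) + 95/2 = 5 + 95/2 = 105/2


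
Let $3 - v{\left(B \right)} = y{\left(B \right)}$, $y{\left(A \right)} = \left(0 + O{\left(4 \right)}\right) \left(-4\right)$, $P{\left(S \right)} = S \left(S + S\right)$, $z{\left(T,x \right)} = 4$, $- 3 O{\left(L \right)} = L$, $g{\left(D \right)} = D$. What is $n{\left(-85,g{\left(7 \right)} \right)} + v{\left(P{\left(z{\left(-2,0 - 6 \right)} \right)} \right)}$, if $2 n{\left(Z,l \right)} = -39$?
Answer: $- \frac{131}{6} \approx -21.833$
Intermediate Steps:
$O{\left(L \right)} = - \frac{L}{3}$
$n{\left(Z,l \right)} = - \frac{39}{2}$ ($n{\left(Z,l \right)} = \frac{1}{2} \left(-39\right) = - \frac{39}{2}$)
$P{\left(S \right)} = 2 S^{2}$ ($P{\left(S \right)} = S 2 S = 2 S^{2}$)
$y{\left(A \right)} = \frac{16}{3}$ ($y{\left(A \right)} = \left(0 - \frac{4}{3}\right) \left(-4\right) = \left(- \frac{4}{3}\right) \left(-4\right) = \frac{16}{3}$)
$v{\left(B \right)} = - \frac{7}{3}$ ($v{\left(B \right)} = 3 - \frac{16}{3} = - \frac{7}{3}$)
$n{\left(-85,g{\left(7 \right)} \right)} + v{\left(P{\left(z{\left(-2,0 - 6 \right)} \right)} \right)} = - \frac{39}{2} - \frac{7}{3} = - \frac{131}{6}$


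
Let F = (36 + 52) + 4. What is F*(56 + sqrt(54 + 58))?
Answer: 5152 + 368*sqrt(7) ≈ 6125.6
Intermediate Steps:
F = 92 (F = 88 + 4 = 92)
F*(56 + sqrt(54 + 58)) = 92*(56 + sqrt(54 + 58)) = 92*(56 + sqrt(112)) = 92*(56 + 4*sqrt(7)) = 5152 + 368*sqrt(7)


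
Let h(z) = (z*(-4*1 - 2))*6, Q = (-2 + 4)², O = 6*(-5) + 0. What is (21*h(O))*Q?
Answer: 90720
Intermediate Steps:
O = -30 (O = -30 + 0 = -30)
Q = 4 (Q = 2² = 4)
h(z) = -36*z (h(z) = (z*(-4 - 2))*6 = (z*(-6))*6 = -6*z*6 = -36*z)
(21*h(O))*Q = (21*(-36*(-30)))*4 = (21*1080)*4 = 22680*4 = 90720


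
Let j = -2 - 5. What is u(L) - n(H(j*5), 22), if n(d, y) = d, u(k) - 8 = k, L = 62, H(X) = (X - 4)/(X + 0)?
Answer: 2411/35 ≈ 68.886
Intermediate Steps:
j = -7
H(X) = (-4 + X)/X
u(k) = 8 + k
u(L) - n(H(j*5), 22) = (8 + 62) - (-4 - 7*5)/((-7*5)) = 70 - (-4 - 35)/(-35) = 70 - (-1)*(-39)/35 = 70 - 1*39/35 = 70 - 39/35 = 2411/35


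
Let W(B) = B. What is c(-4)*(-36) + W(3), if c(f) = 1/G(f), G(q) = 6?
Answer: -3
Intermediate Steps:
c(f) = 1/6
c(-4)*(-36) + W(3) = (1/6)*(-36) + 3 = -6 + 3 = -3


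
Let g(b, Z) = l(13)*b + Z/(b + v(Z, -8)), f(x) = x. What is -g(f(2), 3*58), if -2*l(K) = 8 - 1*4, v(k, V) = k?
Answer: 265/88 ≈ 3.0114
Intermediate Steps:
l(K) = -2 (l(K) = -(8 - 1*4)/2 = -(8 - 4)/2 = -1/2*4 = -2)
g(b, Z) = -2*b + Z/(Z + b) (g(b, Z) = -2*b + Z/(b + Z) = -2*b + Z/(Z + b))
-g(f(2), 3*58) = -(3*58 - 2*2**2 - 2*3*58*2)/(3*58 + 2) = -(174 - 2*4 - 2*174*2)/(174 + 2) = -(174 - 8 - 696)/176 = -(-530)/176 = -1*(-265/88) = 265/88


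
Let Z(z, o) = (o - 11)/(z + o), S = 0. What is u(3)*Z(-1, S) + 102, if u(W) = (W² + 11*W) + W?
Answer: 597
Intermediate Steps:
Z(z, o) = (-11 + o)/(o + z)
u(W) = W² + 12*W
u(3)*Z(-1, S) + 102 = (3*(12 + 3))*((-11 + 0)/(0 - 1)) + 102 = (3*15)*(-11/(-1)) + 102 = 45*(-1*(-11)) + 102 = 45*11 + 102 = 495 + 102 = 597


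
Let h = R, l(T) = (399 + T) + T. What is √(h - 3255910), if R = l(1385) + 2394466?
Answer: 5*I*√34331 ≈ 926.43*I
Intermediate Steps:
l(T) = 399 + 2*T
R = 2397635 (R = (399 + 2*1385) + 2394466 = (399 + 2770) + 2394466 = 3169 + 2394466 = 2397635)
h = 2397635
√(h - 3255910) = √(2397635 - 3255910) = √(-858275) = 5*I*√34331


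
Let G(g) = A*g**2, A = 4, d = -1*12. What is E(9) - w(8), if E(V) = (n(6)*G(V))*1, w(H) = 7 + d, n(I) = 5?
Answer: 1625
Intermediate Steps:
d = -12
w(H) = -5 (w(H) = 7 - 12 = -5)
G(g) = 4*g**2
E(V) = 20*V**2 (E(V) = (5*(4*V**2))*1 = (20*V**2)*1 = 20*V**2)
E(9) - w(8) = 20*9**2 - 1*(-5) = 20*81 + 5 = 1620 + 5 = 1625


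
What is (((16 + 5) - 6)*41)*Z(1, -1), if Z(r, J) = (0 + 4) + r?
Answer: 3075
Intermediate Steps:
Z(r, J) = 4 + r
(((16 + 5) - 6)*41)*Z(1, -1) = (((16 + 5) - 6)*41)*(4 + 1) = ((21 - 6)*41)*5 = (15*41)*5 = 615*5 = 3075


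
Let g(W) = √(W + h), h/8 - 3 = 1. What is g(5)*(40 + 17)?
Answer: 57*√37 ≈ 346.72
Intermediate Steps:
h = 32 (h = 24 + 8*1 = 24 + 8 = 32)
g(W) = √(32 + W) (g(W) = √(W + 32) = √(32 + W))
g(5)*(40 + 17) = √(32 + 5)*(40 + 17) = √37*57 = 57*√37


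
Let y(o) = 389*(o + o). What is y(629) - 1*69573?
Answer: 419789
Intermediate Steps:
y(o) = 778*o (y(o) = 389*(2*o) = 778*o)
y(629) - 1*69573 = 778*629 - 1*69573 = 489362 - 69573 = 419789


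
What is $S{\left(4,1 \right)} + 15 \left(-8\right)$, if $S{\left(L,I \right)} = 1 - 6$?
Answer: $-125$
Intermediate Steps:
$S{\left(L,I \right)} = -5$ ($S{\left(L,I \right)} = 1 - 6 = -5$)
$S{\left(4,1 \right)} + 15 \left(-8\right) = -5 + 15 \left(-8\right) = -5 - 120 = -125$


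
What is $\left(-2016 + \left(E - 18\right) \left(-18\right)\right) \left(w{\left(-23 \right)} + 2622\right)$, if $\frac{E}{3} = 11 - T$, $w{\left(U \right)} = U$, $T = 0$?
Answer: $-5941314$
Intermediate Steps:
$E = 33$ ($E = 3 \left(11 - 0\right) = 3 \left(11 + 0\right) = 3 \cdot 11 = 33$)
$\left(-2016 + \left(E - 18\right) \left(-18\right)\right) \left(w{\left(-23 \right)} + 2622\right) = \left(-2016 + \left(33 - 18\right) \left(-18\right)\right) \left(-23 + 2622\right) = \left(-2016 + 15 \left(-18\right)\right) 2599 = \left(-2016 - 270\right) 2599 = \left(-2286\right) 2599 = -5941314$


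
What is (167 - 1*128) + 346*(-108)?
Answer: -37329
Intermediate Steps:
(167 - 1*128) + 346*(-108) = (167 - 128) - 37368 = 39 - 37368 = -37329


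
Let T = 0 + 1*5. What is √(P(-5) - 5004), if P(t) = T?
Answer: I*√4999 ≈ 70.704*I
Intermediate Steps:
T = 5 (T = 0 + 5 = 5)
P(t) = 5
√(P(-5) - 5004) = √(5 - 5004) = √(-4999) = I*√4999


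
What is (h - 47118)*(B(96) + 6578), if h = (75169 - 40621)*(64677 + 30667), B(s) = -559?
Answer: 19825968414486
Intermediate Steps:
h = 3293944512 (h = 34548*95344 = 3293944512)
(h - 47118)*(B(96) + 6578) = (3293944512 - 47118)*(-559 + 6578) = 3293897394*6019 = 19825968414486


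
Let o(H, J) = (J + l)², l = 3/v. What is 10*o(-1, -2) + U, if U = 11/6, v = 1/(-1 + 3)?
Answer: 971/6 ≈ 161.83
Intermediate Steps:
v = ½ (v = 1/2 = ½ ≈ 0.50000)
l = 6 (l = 3/(½) = 3*2 = 6)
o(H, J) = (6 + J)² (o(H, J) = (J + 6)² = (6 + J)²)
U = 11/6 (U = 11*(⅙) = 11/6 ≈ 1.8333)
10*o(-1, -2) + U = 10*(6 - 2)² + 11/6 = 10*4² + 11/6 = 10*16 + 11/6 = 160 + 11/6 = 971/6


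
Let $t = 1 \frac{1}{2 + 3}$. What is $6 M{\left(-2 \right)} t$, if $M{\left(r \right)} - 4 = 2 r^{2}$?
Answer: $\frac{72}{5} \approx 14.4$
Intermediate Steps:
$M{\left(r \right)} = 4 + 2 r^{2}$
$t = \frac{1}{5}$ ($t = 1 \cdot \frac{1}{5} = \frac{1}{5} \approx 0.2$)
$6 M{\left(-2 \right)} t = 6 \left(4 + 2 \left(-2\right)^{2}\right) \frac{1}{5} = 6 \left(4 + 2 \cdot 4\right) \frac{1}{5} = 6 \left(4 + 8\right) \frac{1}{5} = 6 \cdot 12 \cdot \frac{1}{5} = 72 \cdot \frac{1}{5} = \frac{72}{5}$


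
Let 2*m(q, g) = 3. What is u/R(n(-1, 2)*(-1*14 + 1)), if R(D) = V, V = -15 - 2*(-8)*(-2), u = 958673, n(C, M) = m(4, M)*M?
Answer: -958673/47 ≈ -20397.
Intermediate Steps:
m(q, g) = 3/2 (m(q, g) = (½)*3 = 3/2)
n(C, M) = 3*M/2
V = -47 (V = -15 + 16*(-2) = -15 - 32 = -47)
R(D) = -47
u/R(n(-1, 2)*(-1*14 + 1)) = 958673/(-47) = 958673*(-1/47) = -958673/47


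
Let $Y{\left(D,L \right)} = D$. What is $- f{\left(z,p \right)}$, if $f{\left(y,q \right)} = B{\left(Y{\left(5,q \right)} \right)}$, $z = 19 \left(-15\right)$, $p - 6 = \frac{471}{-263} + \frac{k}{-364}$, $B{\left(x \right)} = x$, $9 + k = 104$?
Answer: $-5$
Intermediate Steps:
$k = 95$ ($k = -9 + 104 = 95$)
$p = \frac{377963}{95732}$ ($p = 6 + \left(\frac{471}{-263} + \frac{95}{-364}\right) = 6 + \left(471 \left(- \frac{1}{263}\right) + 95 \left(- \frac{1}{364}\right)\right) = 6 - \frac{196429}{95732} = \frac{377963}{95732} \approx 3.9481$)
$z = -285$
$f{\left(y,q \right)} = 5$
$- f{\left(z,p \right)} = \left(-1\right) 5 = -5$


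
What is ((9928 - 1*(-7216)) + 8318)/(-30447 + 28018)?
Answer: -25462/2429 ≈ -10.482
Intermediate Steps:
((9928 - 1*(-7216)) + 8318)/(-30447 + 28018) = ((9928 + 7216) + 8318)/(-2429) = (17144 + 8318)*(-1/2429) = 25462*(-1/2429) = -25462/2429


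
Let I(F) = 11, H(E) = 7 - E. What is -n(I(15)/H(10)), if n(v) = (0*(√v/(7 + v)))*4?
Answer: 0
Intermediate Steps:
n(v) = 0 (n(v) = (0*(√v/(7 + v)))*4 = 0*4 = 0)
-n(I(15)/H(10)) = -1*0 = 0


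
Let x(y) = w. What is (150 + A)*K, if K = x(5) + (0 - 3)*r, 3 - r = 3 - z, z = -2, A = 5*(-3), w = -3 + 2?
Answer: 675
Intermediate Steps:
w = -1
A = -15
x(y) = -1
r = -2 (r = 3 - (3 - 1*(-2)) = 3 - (3 + 2) = 3 - 1*5 = 3 - 5 = -2)
K = 5 (K = -1 + (0 - 3)*(-2) = -1 - 3*(-2) = -1 + 6 = 5)
(150 + A)*K = (150 - 15)*5 = 135*5 = 675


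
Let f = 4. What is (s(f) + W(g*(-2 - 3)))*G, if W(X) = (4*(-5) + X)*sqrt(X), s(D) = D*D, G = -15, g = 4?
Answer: -240 + 1200*I*sqrt(5) ≈ -240.0 + 2683.3*I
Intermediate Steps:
s(D) = D**2
W(X) = sqrt(X)*(-20 + X) (W(X) = (-20 + X)*sqrt(X) = sqrt(X)*(-20 + X))
(s(f) + W(g*(-2 - 3)))*G = (4**2 + sqrt(4*(-2 - 3))*(-20 + 4*(-2 - 3)))*(-15) = (16 + sqrt(4*(-5))*(-20 + 4*(-5)))*(-15) = (16 + sqrt(-20)*(-20 - 20))*(-15) = (16 + (2*I*sqrt(5))*(-40))*(-15) = (16 - 80*I*sqrt(5))*(-15) = -240 + 1200*I*sqrt(5)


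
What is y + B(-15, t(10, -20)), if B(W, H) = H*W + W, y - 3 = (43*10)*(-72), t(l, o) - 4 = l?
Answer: -31182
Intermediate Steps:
t(l, o) = 4 + l
y = -30957 (y = 3 + (43*10)*(-72) = 3 + 430*(-72) = 3 - 30960 = -30957)
B(W, H) = W + H*W
y + B(-15, t(10, -20)) = -30957 - 15*(1 + (4 + 10)) = -30957 - 15*(1 + 14) = -30957 - 15*15 = -30957 - 225 = -31182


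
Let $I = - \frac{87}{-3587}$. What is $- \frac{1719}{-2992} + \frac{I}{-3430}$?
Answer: $\frac{36590487}{63688240} \approx 0.57452$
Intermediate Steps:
$I = \frac{87}{3587}$ ($I = \left(-87\right) \left(- \frac{1}{3587}\right) = \frac{87}{3587} \approx 0.024254$)
$- \frac{1719}{-2992} + \frac{I}{-3430} = - \frac{1719}{-2992} + \frac{87}{3587 \left(-3430\right)} = \left(-1719\right) \left(- \frac{1}{2992}\right) + \frac{87}{3587} \left(- \frac{1}{3430}\right) = \frac{1719}{2992} - \frac{87}{12303410} = \frac{36590487}{63688240}$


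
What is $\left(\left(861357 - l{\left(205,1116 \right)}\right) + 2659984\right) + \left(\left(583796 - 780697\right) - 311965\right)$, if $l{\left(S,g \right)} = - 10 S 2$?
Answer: $3016575$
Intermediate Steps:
$l{\left(S,g \right)} = - 20 S$
$\left(\left(861357 - l{\left(205,1116 \right)}\right) + 2659984\right) + \left(\left(583796 - 780697\right) - 311965\right) = \left(\left(861357 - \left(-20\right) 205\right) + 2659984\right) + \left(\left(583796 - 780697\right) - 311965\right) = \left(\left(861357 - -4100\right) + 2659984\right) - 508866 = \left(\left(861357 + 4100\right) + 2659984\right) - 508866 = \left(865457 + 2659984\right) - 508866 = 3525441 - 508866 = 3016575$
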